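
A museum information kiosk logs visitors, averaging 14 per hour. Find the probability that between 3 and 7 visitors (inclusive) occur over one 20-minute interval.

Over the interval, μ = 14 × 1/3 ≈ 4.66667 (a 20-minute interval = 1/3 hours).
P(3 ≤ N ≤ 7) = Σ_{j=3}^{7} e^(−4.66667) · 4.66667^j/j! ≈ 0.7434.

0.7434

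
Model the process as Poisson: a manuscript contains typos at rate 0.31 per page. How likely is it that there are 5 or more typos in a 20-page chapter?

Over the interval, μ = 0.31 × 20 = 6.2 (a 20-page chapter = 20 pages).
P(N ≥ 5) = 1 − P(N ≤ 4) = 1 − Σ_{j=0}^{4} e^(−μ) μ^j/j! ≈ 0.7408.

0.7408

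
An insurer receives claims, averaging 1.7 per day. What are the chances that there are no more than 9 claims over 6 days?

0.4332

Over the interval, μ = 1.7 × 6 = 10.2 (6 days).
P(N ≤ 9) = Σ_{j=0}^{9} e^(−μ) μ^j/j! ≈ 0.4332.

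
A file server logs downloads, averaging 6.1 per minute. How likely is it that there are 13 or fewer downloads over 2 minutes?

Over the interval, μ = 6.1 × 2 = 12.2 (2 minutes).
P(N ≤ 13) = Σ_{j=0}^{13} e^(−μ) μ^j/j! ≈ 0.6603.

0.6603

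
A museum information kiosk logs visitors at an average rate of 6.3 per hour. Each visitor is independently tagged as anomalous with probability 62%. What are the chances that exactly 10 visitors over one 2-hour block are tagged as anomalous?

Thinning: the visitors that are tagged as anomalous themselves form a Poisson process with rate 0.62 × 6.3 = 3.906 per hour.
Over the interval, μ = 3.906 × 2 = 7.812 (a 2-hour block = 2 hours).
P(N = 10) = e^(−7.812) · 7.812^10/10! ≈ 0.0944.

0.0944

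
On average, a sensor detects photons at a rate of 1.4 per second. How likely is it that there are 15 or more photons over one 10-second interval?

Over the interval, μ = 1.4 × 10 = 14 (a 10-second interval = 10 seconds).
P(N ≥ 15) = 1 − P(N ≤ 14) = 1 − Σ_{j=0}^{14} e^(−μ) μ^j/j! ≈ 0.4296.

0.4296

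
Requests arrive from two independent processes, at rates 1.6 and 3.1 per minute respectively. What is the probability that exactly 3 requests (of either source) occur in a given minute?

0.1574

Independent Poisson processes superpose: combined rate λ = 1.6 + 3.1 = 4.7 per minute.
So μ = 4.7.
P(N = 3) = e^(−4.7) · 4.7^3/3! ≈ 0.1574.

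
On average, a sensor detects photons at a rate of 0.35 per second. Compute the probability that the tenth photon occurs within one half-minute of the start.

0.6029

Over the interval, μ = 0.35 × 30 = 10.5 (a half-minute = 30 seconds).
The tenth arrival falls in the interval iff at least 10 events occur there: P(S_10 ≤ t) = P(N ≥ 10) = 1 − P(N ≤ 9) ≈ 0.6029.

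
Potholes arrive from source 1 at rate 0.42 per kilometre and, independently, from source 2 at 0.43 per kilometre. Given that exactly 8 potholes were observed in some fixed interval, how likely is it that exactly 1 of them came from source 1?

0.0335

Given the total, each event is independently from source 1 with probability p = λ_1/(λ_1+λ_2) = 0.42/0.85 ≈ 0.4941.
So K ~ Binomial(8, 0.42/0.85): P(K = 1) = C(8,1) · (0.42/0.85)^1 · (0.43/0.85)^7 ≈ 0.0335.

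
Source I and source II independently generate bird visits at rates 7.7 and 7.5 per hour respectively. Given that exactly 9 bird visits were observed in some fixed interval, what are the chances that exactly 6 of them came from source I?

Given the total, each event is independently from source I with probability p = λ_I/(λ_I+λ_II) = 7.7/15.2 ≈ 0.5066.
So K ~ Binomial(9, 7.7/15.2): P(K = 6) = C(9,6) · (7.7/15.2)^6 · (7.5/15.2)^3 ≈ 0.1705.

0.1705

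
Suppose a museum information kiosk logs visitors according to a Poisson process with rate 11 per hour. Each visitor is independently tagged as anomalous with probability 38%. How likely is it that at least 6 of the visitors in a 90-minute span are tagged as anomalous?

Thinning: the visitors that are tagged as anomalous themselves form a Poisson process with rate 0.38 × 11 = 4.18 per hour.
Over the interval, μ = 4.18 × 1.5 = 6.27 (a 90-minute span = 1.5 hours).
P(N ≥ 6) = 1 − P(N ≤ 5) ≈ 0.5967.

0.5967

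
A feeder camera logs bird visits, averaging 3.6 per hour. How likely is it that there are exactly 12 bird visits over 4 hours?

0.0925

Over the interval, μ = 3.6 × 4 = 14.4 (4 hours).
P(N = 12) = e^(−μ) μ^12/12! = e^(−14.4) · 14.4^12/479001600 ≈ 0.0925.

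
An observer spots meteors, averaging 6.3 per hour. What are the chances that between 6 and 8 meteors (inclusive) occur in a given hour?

With mean μ = 6.3 per hour,
P(6 ≤ N ≤ 8) = Σ_{j=6}^{8} e^(−6.3) · 6.3^j/j! ≈ 0.4160.

0.4160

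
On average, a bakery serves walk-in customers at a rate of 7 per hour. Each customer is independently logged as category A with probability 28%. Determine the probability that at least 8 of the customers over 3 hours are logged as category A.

0.2397

Thinning: the customers that are logged as category A themselves form a Poisson process with rate 0.28 × 7 = 1.96 per hour.
Over the interval, μ = 1.96 × 3 = 5.88 (3 hours).
P(N ≥ 8) = 1 − P(N ≤ 7) ≈ 0.2397.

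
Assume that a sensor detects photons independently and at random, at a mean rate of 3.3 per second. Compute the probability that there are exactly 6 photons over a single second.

0.0662

With mean μ = 3.3 per second,
P(N = 6) = e^(−μ) μ^6/6! = e^(−3.3) · 3.3^6/720 ≈ 0.0662.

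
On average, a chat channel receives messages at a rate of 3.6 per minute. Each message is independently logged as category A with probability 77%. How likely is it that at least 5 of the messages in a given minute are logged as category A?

Thinning: the messages that are logged as category A themselves form a Poisson process with rate 0.77 × 3.6 = 2.772 per minute.
So μ = 2.772.
P(N ≥ 5) = 1 − P(N ≤ 4) ≈ 0.1480.

0.1480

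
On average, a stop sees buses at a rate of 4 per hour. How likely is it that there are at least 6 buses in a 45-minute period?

Over the interval, μ = 4 × 0.75 = 3 (a 45-minute period = 0.75 hours).
P(N ≥ 6) = 1 − P(N ≤ 5) = 1 − Σ_{j=0}^{5} e^(−μ) μ^j/j! ≈ 0.0839.

0.0839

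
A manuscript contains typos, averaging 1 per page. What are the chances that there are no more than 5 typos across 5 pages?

0.6160

Over the interval, μ = 1 × 5 = 5 (5 pages).
P(N ≤ 5) = Σ_{j=0}^{5} e^(−μ) μ^j/j! ≈ 0.6160.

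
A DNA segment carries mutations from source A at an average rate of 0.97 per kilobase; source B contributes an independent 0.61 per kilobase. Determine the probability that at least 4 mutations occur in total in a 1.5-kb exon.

Independent Poisson processes superpose: combined rate λ = 0.97 + 0.61 = 1.58 per kilobase.
Over the interval, μ = 1.58 × 1.5 = 2.37 (a 1.5-kb exon = 1.5 kilobases).
P(N ≥ 4) = 1 − P(N ≤ 3) ≈ 0.2150.

0.2150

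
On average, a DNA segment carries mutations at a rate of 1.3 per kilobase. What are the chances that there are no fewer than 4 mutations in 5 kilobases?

Over the interval, μ = 1.3 × 5 = 6.5 (5 kilobases).
P(N ≥ 4) = 1 − P(N ≤ 3) = 1 − Σ_{j=0}^{3} e^(−μ) μ^j/j! ≈ 0.8882.

0.8882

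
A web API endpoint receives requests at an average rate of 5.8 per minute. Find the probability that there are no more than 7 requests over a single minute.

With mean μ = 5.8 per minute,
P(N ≤ 7) = Σ_{j=0}^{7} e^(−μ) μ^j/j! ≈ 0.7710.

0.7710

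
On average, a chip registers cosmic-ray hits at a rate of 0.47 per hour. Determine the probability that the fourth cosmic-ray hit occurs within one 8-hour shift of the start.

Over the interval, μ = 0.47 × 8 = 3.76 (an 8-hour shift = 8 hours).
The fourth arrival falls in the interval iff at least 4 events occur there: P(S_4 ≤ t) = P(N ≥ 4) = 1 − P(N ≤ 3) ≈ 0.5183.

0.5183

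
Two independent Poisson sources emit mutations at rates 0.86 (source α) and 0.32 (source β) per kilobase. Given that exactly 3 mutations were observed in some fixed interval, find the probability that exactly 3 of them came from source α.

0.3871

Given the total, each event is independently from source α with probability p = λ_α/(λ_α+λ_β) = 0.86/1.18 ≈ 0.7288.
So K ~ Binomial(3, 0.86/1.18): P(K = 3) = C(3,3) · (0.86/1.18)^3 · (0.32/1.18)^0 ≈ 0.3871.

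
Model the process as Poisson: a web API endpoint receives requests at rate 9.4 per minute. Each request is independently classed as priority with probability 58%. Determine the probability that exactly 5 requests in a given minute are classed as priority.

Thinning: the requests that are classed as priority themselves form a Poisson process with rate 0.58 × 9.4 = 5.452 per minute.
So μ = 5.452.
P(N = 5) = e^(−5.452) · 5.452^5/5! ≈ 0.1721.

0.1721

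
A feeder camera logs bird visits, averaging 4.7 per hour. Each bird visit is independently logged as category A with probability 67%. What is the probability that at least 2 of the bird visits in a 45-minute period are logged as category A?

0.6831

Thinning: the bird visits that are logged as category A themselves form a Poisson process with rate 0.67 × 4.7 = 3.149 per hour.
Over the interval, μ = 3.149 × 0.75 = 2.36175 (a 45-minute period = 0.75 hours).
P(N ≥ 2) = 1 − P(N ≤ 1) ≈ 0.6831.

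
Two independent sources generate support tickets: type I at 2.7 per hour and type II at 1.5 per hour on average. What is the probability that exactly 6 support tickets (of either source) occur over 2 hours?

0.1097

Independent Poisson processes superpose: combined rate λ = 2.7 + 1.5 = 4.2 per hour.
Over the interval, μ = 4.2 × 2 = 8.4 (2 hours).
P(N = 6) = e^(−8.4) · 8.4^6/6! ≈ 0.1097.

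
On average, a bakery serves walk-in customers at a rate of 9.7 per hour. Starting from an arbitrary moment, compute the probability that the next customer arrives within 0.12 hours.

Inter-arrival times are exponential with rate λ = 9.7 per hour.
P(T ≤ 0.12) = 1 − e^(−λt) = 1 − e^(−9.7 × 0.12) = 1 − e^(−1.164) ≈ 0.6878.

0.6878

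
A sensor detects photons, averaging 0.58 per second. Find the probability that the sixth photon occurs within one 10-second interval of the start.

Over the interval, μ = 0.58 × 10 = 5.8 (a 10-second interval = 10 seconds).
The sixth arrival falls in the interval iff at least 6 events occur there: P(S_6 ≤ t) = P(N ≥ 6) = 1 − P(N ≤ 5) ≈ 0.5217.

0.5217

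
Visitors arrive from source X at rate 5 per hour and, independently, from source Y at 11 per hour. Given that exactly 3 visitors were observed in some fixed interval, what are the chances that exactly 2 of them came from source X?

0.2014

Given the total, each event is independently from source X with probability p = λ_X/(λ_X+λ_Y) = 5/16 = 0.3125.
So K ~ Binomial(3, 5/16): P(K = 2) = C(3,2) · (5/16)^2 · (11/16)^1 ≈ 0.2014.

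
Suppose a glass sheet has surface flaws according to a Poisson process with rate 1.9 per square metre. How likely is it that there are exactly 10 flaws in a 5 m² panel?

0.1235

Over the interval, μ = 1.9 × 5 = 9.5 (a 5 m² panel = 5 square metres).
P(N = 10) = e^(−μ) μ^10/10! = e^(−9.5) · 9.5^10/3628800 ≈ 0.1235.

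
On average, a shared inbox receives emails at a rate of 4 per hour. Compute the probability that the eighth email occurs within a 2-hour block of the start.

Over the interval, μ = 4 × 2 = 8 (a 2-hour block = 2 hours).
The eighth arrival falls in the interval iff at least 8 events occur there: P(S_8 ≤ t) = P(N ≥ 8) = 1 − P(N ≤ 7) ≈ 0.5470.

0.5470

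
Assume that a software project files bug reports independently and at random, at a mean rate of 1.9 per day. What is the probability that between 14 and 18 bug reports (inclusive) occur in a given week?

0.3775

Over the interval, μ = 1.9 × 7 = 13.3 (a week = 7 days).
P(14 ≤ N ≤ 18) = Σ_{j=14}^{18} e^(−13.3) · 13.3^j/j! ≈ 0.3775.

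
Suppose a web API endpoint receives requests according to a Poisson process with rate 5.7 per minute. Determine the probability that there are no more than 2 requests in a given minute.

With mean μ = 5.7 per minute,
P(N ≤ 2) = Σ_{j=0}^{2} e^(−μ) μ^j/j! ≈ 0.0768.

0.0768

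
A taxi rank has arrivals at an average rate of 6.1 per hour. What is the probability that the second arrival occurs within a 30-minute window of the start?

Over the interval, μ = 6.1 × 0.5 = 3.05 (a 30-minute window = 0.5 hours).
The second arrival falls in the interval iff at least 2 events occur there: P(S_2 ≤ t) = P(N ≥ 2) = 1 − P(N ≤ 1) ≈ 0.8082.

0.8082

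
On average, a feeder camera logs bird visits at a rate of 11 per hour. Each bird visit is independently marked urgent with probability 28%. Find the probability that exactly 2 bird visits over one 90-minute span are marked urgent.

Thinning: the bird visits that are marked urgent themselves form a Poisson process with rate 0.28 × 11 = 3.08 per hour.
Over the interval, μ = 3.08 × 1.5 = 4.62 (a 90-minute span = 1.5 hours).
P(N = 2) = e^(−4.62) · 4.62^2/2! ≈ 0.1052.

0.1052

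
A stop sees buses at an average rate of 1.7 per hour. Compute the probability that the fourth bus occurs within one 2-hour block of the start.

Over the interval, μ = 1.7 × 2 = 3.4 (a 2-hour block = 2 hours).
The fourth arrival falls in the interval iff at least 4 events occur there: P(S_4 ≤ t) = P(N ≥ 4) = 1 − P(N ≤ 3) ≈ 0.4416.

0.4416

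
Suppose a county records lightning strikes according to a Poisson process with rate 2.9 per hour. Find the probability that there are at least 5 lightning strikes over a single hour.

0.1682

With mean μ = 2.9 per hour,
P(N ≥ 5) = 1 − P(N ≤ 4) = 1 − Σ_{j=0}^{4} e^(−μ) μ^j/j! ≈ 0.1682.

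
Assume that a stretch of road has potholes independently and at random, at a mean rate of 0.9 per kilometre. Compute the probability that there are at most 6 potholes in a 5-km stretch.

Over the interval, μ = 0.9 × 5 = 4.5 (a 5-km stretch = 5 kilometres).
P(N ≤ 6) = Σ_{j=0}^{6} e^(−μ) μ^j/j! ≈ 0.8311.

0.8311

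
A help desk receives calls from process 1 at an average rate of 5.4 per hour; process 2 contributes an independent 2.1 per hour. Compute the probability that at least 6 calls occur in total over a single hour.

Independent Poisson processes superpose: combined rate λ = 5.4 + 2.1 = 7.5 per hour.
So μ = 7.5.
P(N ≥ 6) = 1 − P(N ≤ 5) ≈ 0.7586.

0.7586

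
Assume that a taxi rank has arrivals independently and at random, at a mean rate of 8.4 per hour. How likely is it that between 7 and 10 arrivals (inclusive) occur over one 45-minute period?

0.3855

Over the interval, μ = 8.4 × 0.75 = 6.3 (a 45-minute period = 0.75 hours).
P(7 ≤ N ≤ 10) = Σ_{j=7}^{10} e^(−6.3) · 6.3^j/j! ≈ 0.3855.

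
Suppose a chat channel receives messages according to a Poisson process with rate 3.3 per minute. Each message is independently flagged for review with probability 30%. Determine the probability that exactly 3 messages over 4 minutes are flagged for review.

Thinning: the messages that are flagged for review themselves form a Poisson process with rate 0.3 × 3.3 = 0.99 per minute.
Over the interval, μ = 0.99 × 4 = 3.96 (4 minutes).
P(N = 3) = e^(−3.96) · 3.96^3/3! ≈ 0.1973.

0.1973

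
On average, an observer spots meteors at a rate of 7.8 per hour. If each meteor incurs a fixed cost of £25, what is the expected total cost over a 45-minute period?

£146.25

E[N] = 7.8 × 0.75 = 5.85 (a 45-minute period = 0.75 hours); E[cost] = 5.85 × £25 = £146.25.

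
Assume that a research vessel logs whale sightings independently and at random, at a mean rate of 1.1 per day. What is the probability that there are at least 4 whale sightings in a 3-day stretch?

Over the interval, μ = 1.1 × 3 = 3.3 (a 3-day stretch = 3 days).
P(N ≥ 4) = 1 − P(N ≤ 3) = 1 − Σ_{j=0}^{3} e^(−μ) μ^j/j! ≈ 0.4197.

0.4197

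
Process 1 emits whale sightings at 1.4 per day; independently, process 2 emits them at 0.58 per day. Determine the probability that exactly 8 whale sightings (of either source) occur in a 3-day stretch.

0.1012

Independent Poisson processes superpose: combined rate λ = 1.4 + 0.58 = 1.98 per day.
Over the interval, μ = 1.98 × 3 = 5.94 (a 3-day stretch = 3 days).
P(N = 8) = e^(−5.94) · 5.94^8/8! ≈ 0.1012.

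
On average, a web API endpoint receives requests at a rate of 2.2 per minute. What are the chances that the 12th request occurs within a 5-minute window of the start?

Over the interval, μ = 2.2 × 5 = 11 (a 5-minute window = 5 minutes).
The 12th arrival falls in the interval iff at least 12 events occur there: P(S_12 ≤ t) = P(N ≥ 12) = 1 − P(N ≤ 11) ≈ 0.4207.

0.4207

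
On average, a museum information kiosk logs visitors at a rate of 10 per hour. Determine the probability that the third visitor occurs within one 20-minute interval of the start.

0.6472

Over the interval, μ = 10 × 1/3 ≈ 3.33333 (a 20-minute interval = 1/3 hours).
The third arrival falls in the interval iff at least 3 events occur there: P(S_3 ≤ t) = P(N ≥ 3) = 1 − P(N ≤ 2) ≈ 0.6472.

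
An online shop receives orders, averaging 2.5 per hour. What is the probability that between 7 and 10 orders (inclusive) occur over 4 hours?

0.4529

Over the interval, μ = 2.5 × 4 = 10 (4 hours).
P(7 ≤ N ≤ 10) = Σ_{j=7}^{10} e^(−10) · 10^j/j! ≈ 0.4529.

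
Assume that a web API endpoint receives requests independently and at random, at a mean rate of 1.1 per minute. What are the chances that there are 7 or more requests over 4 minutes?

Over the interval, μ = 1.1 × 4 = 4.4 (4 minutes).
P(N ≥ 7) = 1 − P(N ≤ 6) = 1 − Σ_{j=0}^{6} e^(−μ) μ^j/j! ≈ 0.1564.

0.1564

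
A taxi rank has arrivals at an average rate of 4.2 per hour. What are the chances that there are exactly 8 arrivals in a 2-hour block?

0.1382

Over the interval, μ = 4.2 × 2 = 8.4 (a 2-hour block = 2 hours).
P(N = 8) = e^(−μ) μ^8/8! = e^(−8.4) · 8.4^8/40320 ≈ 0.1382.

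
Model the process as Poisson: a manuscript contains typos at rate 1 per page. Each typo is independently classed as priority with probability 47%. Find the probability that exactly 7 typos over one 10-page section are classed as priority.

Thinning: the typos that are classed as priority themselves form a Poisson process with rate 0.47 × 1 = 0.47 per page.
Over the interval, μ = 0.47 × 10 = 4.7 (a 10-page section = 10 pages).
P(N = 7) = e^(−4.7) · 4.7^7/7! ≈ 0.0914.

0.0914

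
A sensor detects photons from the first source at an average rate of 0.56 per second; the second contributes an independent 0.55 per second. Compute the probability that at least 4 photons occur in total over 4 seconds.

0.6475

Independent Poisson processes superpose: combined rate λ = 0.56 + 0.55 = 1.11 per second.
Over the interval, μ = 1.11 × 4 = 4.44 (4 seconds).
P(N ≥ 4) = 1 − P(N ≤ 3) ≈ 0.6475.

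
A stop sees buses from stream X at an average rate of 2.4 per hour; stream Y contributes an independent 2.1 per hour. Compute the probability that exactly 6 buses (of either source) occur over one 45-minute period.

0.0702

Independent Poisson processes superpose: combined rate λ = 2.4 + 2.1 = 4.5 per hour.
Over the interval, μ = 4.5 × 0.75 = 3.375 (a 45-minute period = 0.75 hours).
P(N = 6) = e^(−3.375) · 3.375^6/6! ≈ 0.0702.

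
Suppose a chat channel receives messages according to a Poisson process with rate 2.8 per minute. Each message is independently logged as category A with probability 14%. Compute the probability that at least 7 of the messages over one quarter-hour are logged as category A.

0.3744

Thinning: the messages that are logged as category A themselves form a Poisson process with rate 0.14 × 2.8 = 0.392 per minute.
Over the interval, μ = 0.392 × 15 = 5.88 (a quarter-hour = 15 minutes).
P(N ≥ 7) = 1 − P(N ≤ 6) ≈ 0.3744.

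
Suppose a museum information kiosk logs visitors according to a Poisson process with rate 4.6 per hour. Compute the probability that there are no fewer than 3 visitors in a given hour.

0.8374

With mean μ = 4.6 per hour,
P(N ≥ 3) = 1 − P(N ≤ 2) = 1 − Σ_{j=0}^{2} e^(−μ) μ^j/j! ≈ 0.8374.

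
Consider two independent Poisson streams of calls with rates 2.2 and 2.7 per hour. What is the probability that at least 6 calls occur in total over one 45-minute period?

0.1664

Independent Poisson processes superpose: combined rate λ = 2.2 + 2.7 = 4.9 per hour.
Over the interval, μ = 4.9 × 0.75 = 3.675 (a 45-minute period = 0.75 hours).
P(N ≥ 6) = 1 − P(N ≤ 5) ≈ 0.1664.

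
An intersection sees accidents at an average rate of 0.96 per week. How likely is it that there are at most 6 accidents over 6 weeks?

0.6448

Over the interval, μ = 0.96 × 6 = 5.76 (6 weeks).
P(N ≤ 6) = Σ_{j=0}^{6} e^(−μ) μ^j/j! ≈ 0.6448.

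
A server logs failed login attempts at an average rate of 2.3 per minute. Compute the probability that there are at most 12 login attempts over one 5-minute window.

Over the interval, μ = 2.3 × 5 = 11.5 (a 5-minute window = 5 minutes).
P(N ≤ 12) = Σ_{j=0}^{12} e^(−μ) μ^j/j! ≈ 0.6329.

0.6329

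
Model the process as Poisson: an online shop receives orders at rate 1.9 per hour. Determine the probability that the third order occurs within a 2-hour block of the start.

Over the interval, μ = 1.9 × 2 = 3.8 (a 2-hour block = 2 hours).
The third arrival falls in the interval iff at least 3 events occur there: P(S_3 ≤ t) = P(N ≥ 3) = 1 − P(N ≤ 2) ≈ 0.7311.

0.7311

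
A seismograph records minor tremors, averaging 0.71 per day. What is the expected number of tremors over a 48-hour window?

E[N] = λt = 0.71 × 2 = 1.42 (a 48-hour window = 2 days).

1.42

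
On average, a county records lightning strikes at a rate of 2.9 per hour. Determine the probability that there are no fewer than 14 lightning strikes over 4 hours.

Over the interval, μ = 2.9 × 4 = 11.6 (4 hours).
P(N ≥ 14) = 1 − P(N ≤ 13) = 1 − Σ_{j=0}^{13} e^(−μ) μ^j/j! ≈ 0.2770.

0.2770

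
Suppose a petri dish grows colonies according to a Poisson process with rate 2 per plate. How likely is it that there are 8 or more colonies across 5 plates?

Over the interval, μ = 2 × 5 = 10 (5 plates).
P(N ≥ 8) = 1 − P(N ≤ 7) = 1 − Σ_{j=0}^{7} e^(−μ) μ^j/j! ≈ 0.7798.

0.7798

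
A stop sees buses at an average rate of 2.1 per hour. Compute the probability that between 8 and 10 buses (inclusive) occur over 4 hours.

Over the interval, μ = 2.1 × 4 = 8.4 (4 hours).
P(8 ≤ N ≤ 10) = Σ_{j=8}^{10} e^(−8.4) · 8.4^j/j! ≈ 0.3756.

0.3756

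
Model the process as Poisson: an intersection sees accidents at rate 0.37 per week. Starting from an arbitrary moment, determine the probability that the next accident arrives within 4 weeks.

Inter-arrival times are exponential with rate λ = 0.37 per week.
P(T ≤ 4) = 1 − e^(−λt) = 1 − e^(−0.37 × 4) = 1 − e^(−1.48) ≈ 0.7724.

0.7724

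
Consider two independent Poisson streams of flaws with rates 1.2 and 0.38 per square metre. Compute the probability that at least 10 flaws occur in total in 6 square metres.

0.4756

Independent Poisson processes superpose: combined rate λ = 1.2 + 0.38 = 1.58 per square metre.
Over the interval, μ = 1.58 × 6 = 9.48 (6 square metres).
P(N ≥ 10) = 1 − P(N ≤ 9) ≈ 0.4756.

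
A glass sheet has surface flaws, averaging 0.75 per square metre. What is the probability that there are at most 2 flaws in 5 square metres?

Over the interval, μ = 0.75 × 5 = 3.75 (5 square metres).
P(N ≤ 2) = Σ_{j=0}^{2} e^(−μ) μ^j/j! ≈ 0.2771.

0.2771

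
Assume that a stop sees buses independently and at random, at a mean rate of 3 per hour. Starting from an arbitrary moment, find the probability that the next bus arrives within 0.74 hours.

0.8914

Inter-arrival times are exponential with rate λ = 3 per hour.
P(T ≤ 0.74) = 1 − e^(−λt) = 1 − e^(−3 × 0.74) = 1 − e^(−2.22) ≈ 0.8914.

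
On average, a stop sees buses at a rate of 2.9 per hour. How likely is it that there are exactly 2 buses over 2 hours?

0.0509

Over the interval, μ = 2.9 × 2 = 5.8 (2 hours).
P(N = 2) = e^(−μ) μ^2/2! = e^(−5.8) · 5.8^2/2 ≈ 0.0509.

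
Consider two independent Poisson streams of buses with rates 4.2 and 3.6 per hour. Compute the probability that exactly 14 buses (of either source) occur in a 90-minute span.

Independent Poisson processes superpose: combined rate λ = 4.2 + 3.6 = 7.8 per hour.
Over the interval, μ = 7.8 × 1.5 = 11.7 (a 90-minute span = 1.5 hours).
P(N = 14) = e^(−11.7) · 11.7^14/14! ≈ 0.0857.

0.0857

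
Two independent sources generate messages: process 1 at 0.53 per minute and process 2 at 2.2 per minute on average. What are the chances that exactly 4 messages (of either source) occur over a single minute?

0.1509

Independent Poisson processes superpose: combined rate λ = 0.53 + 2.2 = 2.73 per minute.
So μ = 2.73.
P(N = 4) = e^(−2.73) · 2.73^4/4! ≈ 0.1509.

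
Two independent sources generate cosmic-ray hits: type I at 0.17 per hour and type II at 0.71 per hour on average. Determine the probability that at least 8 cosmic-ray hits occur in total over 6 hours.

Independent Poisson processes superpose: combined rate λ = 0.17 + 0.71 = 0.88 per hour.
Over the interval, μ = 0.88 × 6 = 5.28 (6 hours).
P(N ≥ 8) = 1 − P(N ≤ 7) ≈ 0.1642.

0.1642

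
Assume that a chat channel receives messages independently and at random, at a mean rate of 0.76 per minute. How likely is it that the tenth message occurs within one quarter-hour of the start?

Over the interval, μ = 0.76 × 15 = 11.4 (a quarter-hour = 15 minutes).
The tenth arrival falls in the interval iff at least 10 events occur there: P(S_10 ≤ t) = P(N ≥ 10) = 1 − P(N ≤ 9) ≈ 0.7013.

0.7013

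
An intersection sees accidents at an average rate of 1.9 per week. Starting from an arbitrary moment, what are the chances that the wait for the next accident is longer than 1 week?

0.1496

The wait for the next event is exponential with rate λ = 1.9 per week.
P(T > 1) = e^(−λt) = e^(−1.9 × 1) = e^(−1.9) ≈ 0.1496.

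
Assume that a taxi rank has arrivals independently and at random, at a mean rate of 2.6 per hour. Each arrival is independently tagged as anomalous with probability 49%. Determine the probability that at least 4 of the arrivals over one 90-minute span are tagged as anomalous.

Thinning: the arrivals that are tagged as anomalous themselves form a Poisson process with rate 0.49 × 2.6 = 1.274 per hour.
Over the interval, μ = 1.274 × 1.5 = 1.911 (a 90-minute span = 1.5 hours).
P(N ≥ 4) = 1 − P(N ≤ 3) ≈ 0.1272.

0.1272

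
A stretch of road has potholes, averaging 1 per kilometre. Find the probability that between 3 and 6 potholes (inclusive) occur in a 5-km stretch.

Over the interval, μ = 1 × 5 = 5 (a 5-km stretch = 5 kilometres).
P(3 ≤ N ≤ 6) = Σ_{j=3}^{6} e^(−5) · 5^j/j! ≈ 0.6375.

0.6375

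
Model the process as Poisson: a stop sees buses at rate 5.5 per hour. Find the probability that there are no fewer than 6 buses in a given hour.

With mean μ = 5.5 per hour,
P(N ≥ 6) = 1 − P(N ≤ 5) = 1 − Σ_{j=0}^{5} e^(−μ) μ^j/j! ≈ 0.4711.

0.4711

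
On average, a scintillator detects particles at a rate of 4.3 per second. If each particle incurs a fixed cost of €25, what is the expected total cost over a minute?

€6450

E[N] = 4.3 × 60 = 258 (a minute = 60 seconds); E[cost] = 258 × €25 = €6450.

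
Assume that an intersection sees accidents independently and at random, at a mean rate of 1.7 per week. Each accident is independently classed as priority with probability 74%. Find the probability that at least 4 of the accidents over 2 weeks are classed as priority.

0.2458

Thinning: the accidents that are classed as priority themselves form a Poisson process with rate 0.74 × 1.7 = 1.258 per week.
Over the interval, μ = 1.258 × 2 = 2.516 (2 weeks).
P(N ≥ 4) = 1 − P(N ≤ 3) ≈ 0.2458.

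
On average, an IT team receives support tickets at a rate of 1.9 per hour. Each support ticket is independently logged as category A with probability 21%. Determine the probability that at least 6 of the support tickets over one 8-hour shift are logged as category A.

Thinning: the support tickets that are logged as category A themselves form a Poisson process with rate 0.21 × 1.9 = 0.399 per hour.
Over the interval, μ = 0.399 × 8 = 3.192 (an 8-hour shift = 8 hours).
P(N ≥ 6) = 1 − P(N ≤ 5) ≈ 0.1045.

0.1045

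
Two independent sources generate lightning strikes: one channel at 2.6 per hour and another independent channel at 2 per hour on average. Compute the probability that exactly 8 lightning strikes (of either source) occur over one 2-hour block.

0.1286

Independent Poisson processes superpose: combined rate λ = 2.6 + 2 = 4.6 per hour.
Over the interval, μ = 4.6 × 2 = 9.2 (a 2-hour block = 2 hours).
P(N = 8) = e^(−9.2) · 9.2^8/8! ≈ 0.1286.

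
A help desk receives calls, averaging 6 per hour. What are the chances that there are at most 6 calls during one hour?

With mean μ = 6 per hour,
P(N ≤ 6) = Σ_{j=0}^{6} e^(−μ) μ^j/j! ≈ 0.6063.

0.6063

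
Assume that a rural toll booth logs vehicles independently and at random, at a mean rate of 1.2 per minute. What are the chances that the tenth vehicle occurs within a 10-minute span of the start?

0.7576

Over the interval, μ = 1.2 × 10 = 12 (a 10-minute span = 10 minutes).
The tenth arrival falls in the interval iff at least 10 events occur there: P(S_10 ≤ t) = P(N ≥ 10) = 1 − P(N ≤ 9) ≈ 0.7576.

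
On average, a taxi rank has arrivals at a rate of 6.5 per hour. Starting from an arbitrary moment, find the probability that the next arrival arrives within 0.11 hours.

0.5108

Inter-arrival times are exponential with rate λ = 6.5 per hour.
P(T ≤ 0.11) = 1 − e^(−λt) = 1 − e^(−6.5 × 0.11) = 1 − e^(−0.715) ≈ 0.5108.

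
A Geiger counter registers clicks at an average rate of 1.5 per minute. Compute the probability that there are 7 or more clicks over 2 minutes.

Over the interval, μ = 1.5 × 2 = 3 (2 minutes).
P(N ≥ 7) = 1 − P(N ≤ 6) = 1 − Σ_{j=0}^{6} e^(−μ) μ^j/j! ≈ 0.0335.

0.0335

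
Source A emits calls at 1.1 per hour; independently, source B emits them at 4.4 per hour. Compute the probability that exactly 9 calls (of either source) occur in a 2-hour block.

Independent Poisson processes superpose: combined rate λ = 1.1 + 4.4 = 5.5 per hour.
Over the interval, μ = 5.5 × 2 = 11 (a 2-hour block = 2 hours).
P(N = 9) = e^(−11) · 11^9/9! ≈ 0.1085.

0.1085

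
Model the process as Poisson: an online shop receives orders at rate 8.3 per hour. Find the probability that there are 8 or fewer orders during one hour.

With mean μ = 8.3 per hour,
P(N ≤ 8) = Σ_{j=0}^{8} e^(−μ) μ^j/j! ≈ 0.5507.

0.5507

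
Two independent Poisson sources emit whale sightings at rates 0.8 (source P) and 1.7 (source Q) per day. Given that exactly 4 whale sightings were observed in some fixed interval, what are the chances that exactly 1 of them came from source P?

0.4025

Given the total, each event is independently from source P with probability p = λ_P/(λ_P+λ_Q) = 0.8/2.5 = 0.3200.
So K ~ Binomial(4, 0.8/2.5): P(K = 1) = C(4,1) · (0.8/2.5)^1 · (1.7/2.5)^3 ≈ 0.4025.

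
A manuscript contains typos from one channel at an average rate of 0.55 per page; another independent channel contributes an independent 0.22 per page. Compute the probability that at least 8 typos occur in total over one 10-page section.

Independent Poisson processes superpose: combined rate λ = 0.55 + 0.22 = 0.77 per page.
Over the interval, μ = 0.77 × 10 = 7.7 (a 10-page section = 10 pages).
P(N ≥ 8) = 1 − P(N ≤ 7) ≈ 0.5044.

0.5044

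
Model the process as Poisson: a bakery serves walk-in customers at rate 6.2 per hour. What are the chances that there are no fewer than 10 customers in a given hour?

0.0984

With mean μ = 6.2 per hour,
P(N ≥ 10) = 1 − P(N ≤ 9) = 1 − Σ_{j=0}^{9} e^(−μ) μ^j/j! ≈ 0.0984.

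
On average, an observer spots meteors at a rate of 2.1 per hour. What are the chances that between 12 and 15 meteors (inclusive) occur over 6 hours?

0.4029

Over the interval, μ = 2.1 × 6 = 12.6 (6 hours).
P(12 ≤ N ≤ 15) = Σ_{j=12}^{15} e^(−12.6) · 12.6^j/j! ≈ 0.4029.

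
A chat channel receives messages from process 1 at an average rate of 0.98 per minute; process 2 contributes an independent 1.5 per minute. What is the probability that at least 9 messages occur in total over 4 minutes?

Independent Poisson processes superpose: combined rate λ = 0.98 + 1.5 = 2.48 per minute.
Over the interval, μ = 2.48 × 4 = 9.92 (4 minutes).
P(N ≥ 9) = 1 − P(N ≤ 8) ≈ 0.6581.

0.6581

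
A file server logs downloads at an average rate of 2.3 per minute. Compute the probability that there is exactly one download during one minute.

With mean μ = 2.3 per minute,
P(N = 1) = e^(−μ) μ^1/1! = e^(−2.3) · 2.3^1/1 ≈ 0.2306.

0.2306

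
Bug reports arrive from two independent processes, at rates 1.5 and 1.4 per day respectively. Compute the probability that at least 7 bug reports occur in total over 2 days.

Independent Poisson processes superpose: combined rate λ = 1.5 + 1.4 = 2.9 per day.
Over the interval, μ = 2.9 × 2 = 5.8 (2 days).
P(N ≥ 7) = 1 − P(N ≤ 6) ≈ 0.3616.

0.3616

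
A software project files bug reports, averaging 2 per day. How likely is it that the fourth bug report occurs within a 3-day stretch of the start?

0.8488

Over the interval, μ = 2 × 3 = 6 (a 3-day stretch = 3 days).
The fourth arrival falls in the interval iff at least 4 events occur there: P(S_4 ≤ t) = P(N ≥ 4) = 1 − P(N ≤ 3) ≈ 0.8488.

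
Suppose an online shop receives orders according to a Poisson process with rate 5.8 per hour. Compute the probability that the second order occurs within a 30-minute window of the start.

Over the interval, μ = 5.8 × 0.5 = 2.9 (a 30-minute window = 0.5 hours).
The second arrival falls in the interval iff at least 2 events occur there: P(S_2 ≤ t) = P(N ≥ 2) = 1 − P(N ≤ 1) ≈ 0.7854.

0.7854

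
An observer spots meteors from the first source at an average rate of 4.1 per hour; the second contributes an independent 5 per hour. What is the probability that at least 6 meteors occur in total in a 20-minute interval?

0.0873

Independent Poisson processes superpose: combined rate λ = 4.1 + 5 = 9.1 per hour.
Over the interval, μ = 9.1 × 1/3 ≈ 3.03333 (a 20-minute interval = 1/3 hours).
P(N ≥ 6) = 1 − P(N ≤ 5) ≈ 0.0873.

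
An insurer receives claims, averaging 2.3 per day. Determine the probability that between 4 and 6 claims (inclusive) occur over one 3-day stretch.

0.3776

Over the interval, μ = 2.3 × 3 = 6.9 (a 3-day stretch = 3 days).
P(4 ≤ N ≤ 6) = Σ_{j=4}^{6} e^(−6.9) · 6.9^j/j! ≈ 0.3776.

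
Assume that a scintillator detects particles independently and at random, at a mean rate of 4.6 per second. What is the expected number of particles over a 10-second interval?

E[N] = λt = 4.6 × 10 = 46 (a 10-second interval = 10 seconds).

46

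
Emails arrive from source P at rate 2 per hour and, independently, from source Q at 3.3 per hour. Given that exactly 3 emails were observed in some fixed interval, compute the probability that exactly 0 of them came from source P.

Given the total, each event is independently from source P with probability p = λ_P/(λ_P+λ_Q) = 2/5.3 ≈ 0.3774.
So K ~ Binomial(3, 2/5.3): P(K = 0) = C(3,0) · (2/5.3)^0 · (3.3/5.3)^3 ≈ 0.2414.

0.2414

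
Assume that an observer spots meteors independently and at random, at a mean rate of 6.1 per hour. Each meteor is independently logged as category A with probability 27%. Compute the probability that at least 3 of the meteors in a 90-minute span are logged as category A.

0.4486

Thinning: the meteors that are logged as category A themselves form a Poisson process with rate 0.27 × 6.1 = 1.647 per hour.
Over the interval, μ = 1.647 × 1.5 = 2.4705 (a 90-minute span = 1.5 hours).
P(N ≥ 3) = 1 − P(N ≤ 2) ≈ 0.4486.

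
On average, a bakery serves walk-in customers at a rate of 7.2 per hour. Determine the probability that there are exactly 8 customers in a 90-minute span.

Over the interval, μ = 7.2 × 1.5 = 10.8 (a 90-minute span = 1.5 hours).
P(N = 8) = e^(−μ) μ^8/8! = e^(−10.8) · 10.8^8/40320 ≈ 0.0936.

0.0936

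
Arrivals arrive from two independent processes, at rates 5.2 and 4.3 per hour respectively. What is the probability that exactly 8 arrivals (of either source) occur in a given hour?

0.1232

Independent Poisson processes superpose: combined rate λ = 5.2 + 4.3 = 9.5 per hour.
So μ = 9.5.
P(N = 8) = e^(−9.5) · 9.5^8/8! ≈ 0.1232.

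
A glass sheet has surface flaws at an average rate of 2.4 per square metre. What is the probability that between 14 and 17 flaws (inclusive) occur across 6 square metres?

Over the interval, μ = 2.4 × 6 = 14.4 (6 square metres).
P(14 ≤ N ≤ 17) = Σ_{j=14}^{17} e^(−14.4) · 14.4^j/j! ≈ 0.3748.

0.3748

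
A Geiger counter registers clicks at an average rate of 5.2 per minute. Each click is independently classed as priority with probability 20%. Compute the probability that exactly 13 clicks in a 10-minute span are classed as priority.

Thinning: the clicks that are classed as priority themselves form a Poisson process with rate 0.2 × 5.2 = 1.04 per minute.
Over the interval, μ = 1.04 × 10 = 10.4 (a 10-minute span = 10 minutes).
P(N = 13) = e^(−10.4) · 10.4^13/13! ≈ 0.0814.

0.0814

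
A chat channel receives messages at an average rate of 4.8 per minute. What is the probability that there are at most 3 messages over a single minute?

With mean μ = 4.8 per minute,
P(N ≤ 3) = Σ_{j=0}^{3} e^(−μ) μ^j/j! ≈ 0.2942.

0.2942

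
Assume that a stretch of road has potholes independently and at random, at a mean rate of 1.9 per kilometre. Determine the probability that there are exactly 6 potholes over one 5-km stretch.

0.0764

Over the interval, μ = 1.9 × 5 = 9.5 (a 5-km stretch = 5 kilometres).
P(N = 6) = e^(−μ) μ^6/6! = e^(−9.5) · 9.5^6/720 ≈ 0.0764.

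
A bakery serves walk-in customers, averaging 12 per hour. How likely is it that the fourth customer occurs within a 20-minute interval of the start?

0.5665

Over the interval, μ = 12 × 1/3 = 4 (a 20-minute interval = 1/3 hours).
The fourth arrival falls in the interval iff at least 4 events occur there: P(S_4 ≤ t) = P(N ≥ 4) = 1 − P(N ≤ 3) ≈ 0.5665.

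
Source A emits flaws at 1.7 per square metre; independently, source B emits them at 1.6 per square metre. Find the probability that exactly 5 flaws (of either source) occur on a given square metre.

0.1203

Independent Poisson processes superpose: combined rate λ = 1.7 + 1.6 = 3.3 per square metre.
So μ = 3.3.
P(N = 5) = e^(−3.3) · 3.3^5/5! ≈ 0.1203.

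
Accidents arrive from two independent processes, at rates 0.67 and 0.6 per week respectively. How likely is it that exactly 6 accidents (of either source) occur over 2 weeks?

0.0294

Independent Poisson processes superpose: combined rate λ = 0.67 + 0.6 = 1.27 per week.
Over the interval, μ = 1.27 × 2 = 2.54 (2 weeks).
P(N = 6) = e^(−2.54) · 2.54^6/6! ≈ 0.0294.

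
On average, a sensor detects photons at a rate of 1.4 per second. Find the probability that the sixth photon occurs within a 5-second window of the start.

Over the interval, μ = 1.4 × 5 = 7 (a 5-second window = 5 seconds).
The sixth arrival falls in the interval iff at least 6 events occur there: P(S_6 ≤ t) = P(N ≥ 6) = 1 − P(N ≤ 5) ≈ 0.6993.

0.6993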